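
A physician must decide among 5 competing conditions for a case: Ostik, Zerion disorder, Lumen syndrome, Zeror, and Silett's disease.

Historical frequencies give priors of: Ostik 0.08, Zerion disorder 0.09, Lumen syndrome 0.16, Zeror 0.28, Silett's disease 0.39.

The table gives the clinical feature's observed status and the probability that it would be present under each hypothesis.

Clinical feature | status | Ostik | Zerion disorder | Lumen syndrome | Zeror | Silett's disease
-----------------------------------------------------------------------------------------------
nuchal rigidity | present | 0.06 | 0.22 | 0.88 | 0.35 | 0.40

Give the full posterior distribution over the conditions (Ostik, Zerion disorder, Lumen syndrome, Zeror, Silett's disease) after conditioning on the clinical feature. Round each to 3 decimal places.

0.011, 0.047, 0.336, 0.234, 0.372

For each hypothesis, the unnormalized posterior weight is prior × likelihood:
  Ostik: 0.08 × 0.06 = 0.0048
  Zerion disorder: 0.09 × 0.22 = 0.0198
  Lumen syndrome: 0.16 × 0.88 = 0.1408
  Zeror: 0.28 × 0.35 = 0.098
  Silett's disease: 0.39 × 0.40 = 0.156
Normalizing constant Z = 0.0048 + 0.0198 + 0.1408 + 0.098 + 0.156 = 0.4194.
P(Ostik | evidence) = 0.0048 / 0.4194 ≈ 0.011
P(Zerion disorder | evidence) = 0.0198 / 0.4194 ≈ 0.047
P(Lumen syndrome | evidence) = 0.1408 / 0.4194 ≈ 0.336
P(Zeror | evidence) = 0.098 / 0.4194 ≈ 0.234
P(Silett's disease | evidence) = 0.156 / 0.4194 ≈ 0.372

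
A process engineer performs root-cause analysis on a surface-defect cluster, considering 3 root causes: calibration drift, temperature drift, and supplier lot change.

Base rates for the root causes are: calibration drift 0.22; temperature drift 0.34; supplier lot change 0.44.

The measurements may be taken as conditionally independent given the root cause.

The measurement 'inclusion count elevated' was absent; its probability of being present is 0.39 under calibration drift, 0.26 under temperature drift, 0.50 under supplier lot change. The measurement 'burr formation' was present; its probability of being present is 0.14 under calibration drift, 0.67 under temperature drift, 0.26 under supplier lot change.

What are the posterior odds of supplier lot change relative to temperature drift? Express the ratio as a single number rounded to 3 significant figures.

Unnormalized posterior weight (prior times the measurement likelihoods) for each of the two hypotheses (using 1 − P(present | H) for each absent measurement):
  supplier lot change: 0.44 × (1 − 0.50) × 0.26 = 0.0572
  temperature drift: 0.34 × (1 − 0.26) × 0.67 = 0.16857
Odds(supplier lot change : temperature drift) = 0.0572 / 0.16857 ≈ 0.339.

0.339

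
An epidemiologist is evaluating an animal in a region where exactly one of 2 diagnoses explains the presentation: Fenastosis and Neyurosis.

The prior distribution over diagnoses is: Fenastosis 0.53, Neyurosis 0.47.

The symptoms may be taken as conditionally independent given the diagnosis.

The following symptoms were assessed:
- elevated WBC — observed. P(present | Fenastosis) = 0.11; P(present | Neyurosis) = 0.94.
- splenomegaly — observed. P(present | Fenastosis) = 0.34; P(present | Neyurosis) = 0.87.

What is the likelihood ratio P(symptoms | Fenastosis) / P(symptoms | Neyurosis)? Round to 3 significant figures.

The Bayes factor is the ratio of the joint likelihoods of the symptom pattern under the two hypotheses.
  Fenastosis: 0.11 × 0.34 = 0.0374
  Neyurosis: 0.94 × 0.87 = 0.8178
Bayes factor = 0.0374 / 0.8178 ≈ 0.0457

0.0457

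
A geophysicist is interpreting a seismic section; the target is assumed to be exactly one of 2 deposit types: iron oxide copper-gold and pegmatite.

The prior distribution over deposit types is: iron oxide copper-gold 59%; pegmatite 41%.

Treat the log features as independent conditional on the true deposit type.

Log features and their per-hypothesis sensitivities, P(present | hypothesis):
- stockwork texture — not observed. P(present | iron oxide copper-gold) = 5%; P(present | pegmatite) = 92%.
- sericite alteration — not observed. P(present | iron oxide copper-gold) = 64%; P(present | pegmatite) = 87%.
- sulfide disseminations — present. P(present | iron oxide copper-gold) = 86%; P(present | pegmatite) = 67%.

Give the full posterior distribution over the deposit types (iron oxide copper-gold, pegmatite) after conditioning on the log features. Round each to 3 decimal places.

For each hypothesis, the unnormalized posterior weight is prior × product of the log feature likelihoods (using 1 − P(present | H) for each absent log feature):
  iron oxide copper-gold: 0.59 × (1 − 0.05) × (1 − 0.64) × 0.86 = 0.17353
  pegmatite: 0.41 × (1 − 0.92) × (1 − 0.87) × 0.67 = 0.0028569
The unnormalized weights sum to 0.17639.
P(iron oxide copper-gold | evidence) = 0.17353 / 0.17639 ≈ 0.984
P(pegmatite | evidence) = 0.0028569 / 0.17639 ≈ 0.016

0.984, 0.016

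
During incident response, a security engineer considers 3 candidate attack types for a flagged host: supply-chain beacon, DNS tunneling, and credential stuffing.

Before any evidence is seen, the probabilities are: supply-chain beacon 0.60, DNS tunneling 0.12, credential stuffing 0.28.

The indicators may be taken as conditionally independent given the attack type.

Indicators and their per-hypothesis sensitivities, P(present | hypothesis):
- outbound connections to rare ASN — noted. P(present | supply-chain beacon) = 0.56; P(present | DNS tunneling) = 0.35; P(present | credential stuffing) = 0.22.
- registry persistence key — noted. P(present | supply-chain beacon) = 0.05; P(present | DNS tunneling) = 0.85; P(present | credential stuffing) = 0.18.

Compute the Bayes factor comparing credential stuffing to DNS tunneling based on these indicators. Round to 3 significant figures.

Take the product of per-indicator likelihoods under each hypothesis, then divide.
  credential stuffing: 0.22 × 0.18 = 0.0396
  DNS tunneling: 0.35 × 0.85 = 0.2975
Bayes factor = 0.0396 / 0.2975 ≈ 0.133

0.133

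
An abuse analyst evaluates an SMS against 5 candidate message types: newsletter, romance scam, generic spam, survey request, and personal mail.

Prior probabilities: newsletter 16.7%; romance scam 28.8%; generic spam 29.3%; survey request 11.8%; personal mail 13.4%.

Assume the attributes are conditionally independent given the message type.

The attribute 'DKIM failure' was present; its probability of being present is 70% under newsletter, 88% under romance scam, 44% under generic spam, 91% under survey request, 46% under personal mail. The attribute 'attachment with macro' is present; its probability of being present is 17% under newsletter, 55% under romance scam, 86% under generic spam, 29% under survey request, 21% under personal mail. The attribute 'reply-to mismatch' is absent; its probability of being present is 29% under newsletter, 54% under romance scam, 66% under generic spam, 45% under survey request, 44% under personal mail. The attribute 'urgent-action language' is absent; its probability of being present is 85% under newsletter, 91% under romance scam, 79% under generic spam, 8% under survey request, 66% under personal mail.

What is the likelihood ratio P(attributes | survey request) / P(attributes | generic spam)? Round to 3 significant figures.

4.94

Take the product of per-attribute likelihoods under each hypothesis (using 1 − P(present | H) for each absent attribute), then divide.
  survey request: 0.91 × 0.29 × (1 − 0.45) × (1 − 0.08) = 0.13353
  generic spam: 0.44 × 0.86 × (1 − 0.66) × (1 − 0.79) = 0.027018
Bayes factor = 0.13353 / 0.027018 ≈ 4.94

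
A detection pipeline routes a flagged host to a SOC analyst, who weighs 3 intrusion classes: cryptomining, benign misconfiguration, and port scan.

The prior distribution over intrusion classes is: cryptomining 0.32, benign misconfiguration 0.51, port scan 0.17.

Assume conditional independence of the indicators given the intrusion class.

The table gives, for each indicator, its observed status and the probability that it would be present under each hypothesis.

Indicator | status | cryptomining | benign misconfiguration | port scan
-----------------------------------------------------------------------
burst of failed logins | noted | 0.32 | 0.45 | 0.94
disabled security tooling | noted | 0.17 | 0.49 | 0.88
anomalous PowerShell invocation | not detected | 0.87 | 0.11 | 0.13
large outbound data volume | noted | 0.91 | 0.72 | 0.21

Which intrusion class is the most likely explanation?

benign misconfiguration

Multiply each prior by the joint likelihood of the indicator pattern (using 1 − P(present | H) for each absent indicator):
  cryptomining: 0.32 × 0.32 × 0.17 × (1 − 0.87) × 0.91 = 0.0020594
  benign misconfiguration: 0.51 × 0.45 × 0.49 × (1 − 0.11) × 0.72 = 0.072061
  port scan: 0.17 × 0.94 × 0.88 × (1 − 0.13) × 0.21 = 0.025692
The unnormalized weights sum to 0.099813.
P(cryptomining | evidence) ≈ 0.0020594 / 0.099813 ≈ 0.021
P(benign misconfiguration | evidence) ≈ 0.072061 / 0.099813 ≈ 0.722
P(port scan | evidence) ≈ 0.025692 / 0.099813 ≈ 0.257
The largest is 0.722, so benign misconfiguration is most probable.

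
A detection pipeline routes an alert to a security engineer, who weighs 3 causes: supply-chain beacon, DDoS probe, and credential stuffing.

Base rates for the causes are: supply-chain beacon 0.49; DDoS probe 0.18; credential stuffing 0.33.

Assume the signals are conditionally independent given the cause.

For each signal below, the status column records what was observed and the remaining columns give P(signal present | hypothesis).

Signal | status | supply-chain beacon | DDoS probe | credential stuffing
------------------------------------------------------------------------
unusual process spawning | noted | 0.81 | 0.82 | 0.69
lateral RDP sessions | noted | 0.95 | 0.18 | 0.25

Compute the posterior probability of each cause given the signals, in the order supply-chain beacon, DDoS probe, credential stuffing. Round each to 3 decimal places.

0.819, 0.058, 0.124

Multiply each prior by the joint likelihood of the signal pattern:
  supply-chain beacon: 0.49 × 0.81 × 0.95 = 0.37706
  DDoS probe: 0.18 × 0.82 × 0.18 = 0.026568
  credential stuffing: 0.33 × 0.69 × 0.25 = 0.056925
Normalizing constant Z = 0.37706 + 0.026568 + 0.056925 = 0.46055.
P(supply-chain beacon | evidence) = 0.37706 / 0.46055 ≈ 0.819
P(DDoS probe | evidence) = 0.026568 / 0.46055 ≈ 0.058
P(credential stuffing | evidence) = 0.056925 / 0.46055 ≈ 0.124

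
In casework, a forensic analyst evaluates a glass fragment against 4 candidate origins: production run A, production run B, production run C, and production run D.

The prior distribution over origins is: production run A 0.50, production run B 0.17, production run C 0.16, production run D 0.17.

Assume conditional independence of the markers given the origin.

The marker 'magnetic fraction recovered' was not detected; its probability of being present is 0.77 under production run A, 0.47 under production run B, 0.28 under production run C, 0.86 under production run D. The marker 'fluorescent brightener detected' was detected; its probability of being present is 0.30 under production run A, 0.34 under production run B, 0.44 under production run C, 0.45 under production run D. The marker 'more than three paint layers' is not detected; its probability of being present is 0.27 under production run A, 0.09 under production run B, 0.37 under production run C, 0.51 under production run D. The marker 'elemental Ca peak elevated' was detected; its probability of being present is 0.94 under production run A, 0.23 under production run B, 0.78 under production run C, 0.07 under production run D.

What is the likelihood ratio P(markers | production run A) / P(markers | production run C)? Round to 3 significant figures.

0.304

Take the product of per-marker likelihoods under each hypothesis (using 1 − P(present | H) for each absent marker), then divide.
  production run A: (1 − 0.77) × 0.30 × (1 − 0.27) × 0.94 = 0.047348
  production run C: (1 − 0.28) × 0.44 × (1 − 0.37) × 0.78 = 0.15568
Bayes factor = 0.047348 / 0.15568 ≈ 0.304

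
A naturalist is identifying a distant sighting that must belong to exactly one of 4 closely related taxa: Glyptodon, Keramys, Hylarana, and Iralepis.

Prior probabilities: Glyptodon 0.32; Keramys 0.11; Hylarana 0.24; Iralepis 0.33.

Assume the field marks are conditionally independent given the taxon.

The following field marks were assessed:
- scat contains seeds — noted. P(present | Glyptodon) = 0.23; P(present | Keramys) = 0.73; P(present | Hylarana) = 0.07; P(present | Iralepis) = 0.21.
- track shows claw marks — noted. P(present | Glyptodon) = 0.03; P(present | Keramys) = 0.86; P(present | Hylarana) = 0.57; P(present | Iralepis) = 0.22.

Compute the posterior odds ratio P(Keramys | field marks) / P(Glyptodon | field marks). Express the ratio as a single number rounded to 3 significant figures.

31.3

The normalizing constant cancels in an odds ratio, so compute prior × likelihood for the two hypotheses only:
  Keramys: 0.11 × 0.73 × 0.86 = 0.069058
  Glyptodon: 0.32 × 0.23 × 0.03 = 0.002208
Odds(Keramys : Glyptodon) = 0.069058 / 0.002208 ≈ 31.3.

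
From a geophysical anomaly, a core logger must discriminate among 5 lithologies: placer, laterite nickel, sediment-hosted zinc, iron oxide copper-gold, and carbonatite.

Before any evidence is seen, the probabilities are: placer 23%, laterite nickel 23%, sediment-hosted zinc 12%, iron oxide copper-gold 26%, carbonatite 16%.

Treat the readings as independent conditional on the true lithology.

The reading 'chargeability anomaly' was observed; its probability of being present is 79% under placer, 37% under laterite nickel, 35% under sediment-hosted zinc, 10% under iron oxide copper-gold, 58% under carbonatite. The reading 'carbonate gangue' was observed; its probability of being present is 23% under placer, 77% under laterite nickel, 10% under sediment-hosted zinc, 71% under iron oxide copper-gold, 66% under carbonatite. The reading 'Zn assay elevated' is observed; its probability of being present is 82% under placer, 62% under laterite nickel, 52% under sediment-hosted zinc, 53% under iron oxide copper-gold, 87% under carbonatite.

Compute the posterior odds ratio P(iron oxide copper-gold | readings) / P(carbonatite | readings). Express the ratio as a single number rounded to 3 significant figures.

0.184

Unnormalized posterior weight (prior times the reading likelihoods) for each of the two hypotheses:
  iron oxide copper-gold: 0.26 × 0.10 × 0.71 × 0.53 = 0.0097838
  carbonatite: 0.16 × 0.58 × 0.66 × 0.87 = 0.053286
Posterior odds = 0.0097838 / 0.053286 ≈ 0.184.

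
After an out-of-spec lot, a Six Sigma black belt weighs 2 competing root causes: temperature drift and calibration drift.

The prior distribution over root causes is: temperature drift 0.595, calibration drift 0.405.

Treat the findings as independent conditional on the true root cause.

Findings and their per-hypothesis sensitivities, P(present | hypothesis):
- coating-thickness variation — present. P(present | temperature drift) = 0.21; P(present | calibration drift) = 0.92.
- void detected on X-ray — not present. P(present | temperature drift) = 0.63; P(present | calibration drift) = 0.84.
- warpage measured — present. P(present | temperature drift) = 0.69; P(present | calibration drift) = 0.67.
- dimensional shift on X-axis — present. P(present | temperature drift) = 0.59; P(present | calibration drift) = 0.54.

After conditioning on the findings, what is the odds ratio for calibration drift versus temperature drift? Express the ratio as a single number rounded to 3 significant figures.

1.15

Posterior odds equal prior odds times the likelihood ratio; only the two competing hypotheses matter (using 1 − P(present | H) for each absent finding).
  calibration drift: 0.405 × 0.92 × (1 − 0.84) × 0.67 × 0.54 = 0.021569
  temperature drift: 0.595 × 0.21 × (1 − 0.63) × 0.69 × 0.59 = 0.018821
Odds(calibration drift : temperature drift) = 0.021569 / 0.018821 ≈ 1.15.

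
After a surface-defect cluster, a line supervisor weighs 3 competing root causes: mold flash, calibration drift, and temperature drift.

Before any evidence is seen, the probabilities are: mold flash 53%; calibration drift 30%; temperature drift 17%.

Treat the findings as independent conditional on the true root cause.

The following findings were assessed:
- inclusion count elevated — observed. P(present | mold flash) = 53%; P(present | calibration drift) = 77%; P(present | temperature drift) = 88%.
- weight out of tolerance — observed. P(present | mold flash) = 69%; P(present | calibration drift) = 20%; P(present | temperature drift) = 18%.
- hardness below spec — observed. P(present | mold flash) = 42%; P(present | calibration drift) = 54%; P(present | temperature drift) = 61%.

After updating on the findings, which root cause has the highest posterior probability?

mold flash

Multiply each prior by the joint likelihood of the evidence pattern:
  mold flash: 0.53 × 0.53 × 0.69 × 0.42 = 0.081405
  calibration drift: 0.30 × 0.77 × 0.20 × 0.54 = 0.024948
  temperature drift: 0.17 × 0.88 × 0.18 × 0.61 = 0.016426
The unnormalized weights sum to 0.12278.
P(mold flash | evidence) ≈ 0.081405 / 0.12278 ≈ 0.663
P(calibration drift | evidence) ≈ 0.024948 / 0.12278 ≈ 0.203
P(temperature drift | evidence) ≈ 0.016426 / 0.12278 ≈ 0.134
The largest is 0.663, so mold flash is most probable.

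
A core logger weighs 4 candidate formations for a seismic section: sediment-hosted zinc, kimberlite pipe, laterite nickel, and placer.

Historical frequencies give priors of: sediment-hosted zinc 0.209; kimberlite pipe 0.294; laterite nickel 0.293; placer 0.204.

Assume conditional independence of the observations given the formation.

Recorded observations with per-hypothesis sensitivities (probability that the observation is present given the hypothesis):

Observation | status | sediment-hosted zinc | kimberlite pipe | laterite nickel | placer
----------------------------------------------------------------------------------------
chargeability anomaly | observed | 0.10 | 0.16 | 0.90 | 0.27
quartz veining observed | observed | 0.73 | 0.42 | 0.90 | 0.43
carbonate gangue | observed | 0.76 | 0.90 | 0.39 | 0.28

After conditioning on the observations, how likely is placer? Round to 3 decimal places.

0.052

For each hypothesis, the unnormalized posterior weight is prior × product of the observation likelihoods:
  sediment-hosted zinc: 0.209 × 0.10 × 0.73 × 0.76 = 0.011595
  kimberlite pipe: 0.294 × 0.16 × 0.42 × 0.90 = 0.017781
  laterite nickel: 0.293 × 0.90 × 0.90 × 0.39 = 0.092559
  placer: 0.204 × 0.27 × 0.43 × 0.28 = 0.0066316
Normalizing constant Z = 0.011595 + 0.017781 + 0.092559 + 0.0066316 = 0.12857.
P(placer | evidence) = 0.0066316 / 0.12857 ≈ 0.052.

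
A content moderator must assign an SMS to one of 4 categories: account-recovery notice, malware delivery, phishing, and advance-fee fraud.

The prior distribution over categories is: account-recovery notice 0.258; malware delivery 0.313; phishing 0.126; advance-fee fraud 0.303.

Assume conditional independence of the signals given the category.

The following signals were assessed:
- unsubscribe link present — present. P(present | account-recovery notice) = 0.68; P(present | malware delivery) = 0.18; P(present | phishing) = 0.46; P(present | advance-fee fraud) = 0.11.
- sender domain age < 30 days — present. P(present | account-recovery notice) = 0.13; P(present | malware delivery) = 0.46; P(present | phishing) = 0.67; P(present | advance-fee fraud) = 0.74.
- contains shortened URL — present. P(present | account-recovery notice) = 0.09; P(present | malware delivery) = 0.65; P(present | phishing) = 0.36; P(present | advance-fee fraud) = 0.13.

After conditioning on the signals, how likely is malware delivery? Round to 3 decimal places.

0.467

For each hypothesis, the unnormalized posterior weight is prior × product of the signal likelihoods:
  account-recovery notice: 0.258 × 0.68 × 0.13 × 0.09 = 0.0020526
  malware delivery: 0.313 × 0.18 × 0.46 × 0.65 = 0.016846
  phishing: 0.126 × 0.46 × 0.67 × 0.36 = 0.01398
  advance-fee fraud: 0.303 × 0.11 × 0.74 × 0.13 = 0.0032063
The unnormalized weights sum to 0.036085.
P(malware delivery | evidence) = 0.016846 / 0.036085 ≈ 0.467.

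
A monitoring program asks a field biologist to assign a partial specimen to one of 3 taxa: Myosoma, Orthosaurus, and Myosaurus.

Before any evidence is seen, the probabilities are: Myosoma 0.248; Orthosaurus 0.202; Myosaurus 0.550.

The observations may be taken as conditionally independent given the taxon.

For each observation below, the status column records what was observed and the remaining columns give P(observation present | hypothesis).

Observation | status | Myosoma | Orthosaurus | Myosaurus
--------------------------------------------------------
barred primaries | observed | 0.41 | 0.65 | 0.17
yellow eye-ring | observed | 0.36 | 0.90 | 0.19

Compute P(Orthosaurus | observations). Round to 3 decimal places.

0.685

Multiply each prior by the joint likelihood of the evidence pattern:
  Myosoma: 0.248 × 0.41 × 0.36 = 0.036605
  Orthosaurus: 0.202 × 0.65 × 0.90 = 0.11817
  Myosaurus: 0.550 × 0.17 × 0.19 = 0.017765
The unnormalized weights sum to 0.17254.
P(Orthosaurus | evidence) = 0.11817 / 0.17254 ≈ 0.685.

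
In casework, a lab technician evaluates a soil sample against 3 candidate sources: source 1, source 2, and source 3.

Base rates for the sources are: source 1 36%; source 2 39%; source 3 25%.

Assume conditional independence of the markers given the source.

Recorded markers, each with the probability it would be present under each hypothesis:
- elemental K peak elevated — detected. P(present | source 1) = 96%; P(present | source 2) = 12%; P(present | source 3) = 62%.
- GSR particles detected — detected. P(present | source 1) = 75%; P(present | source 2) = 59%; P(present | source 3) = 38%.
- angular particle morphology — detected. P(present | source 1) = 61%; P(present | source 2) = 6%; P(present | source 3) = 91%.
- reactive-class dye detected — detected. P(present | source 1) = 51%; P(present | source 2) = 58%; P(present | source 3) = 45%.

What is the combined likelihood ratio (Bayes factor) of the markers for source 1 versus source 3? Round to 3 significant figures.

Joint likelihood of the marker pattern under each hypothesis:
  source 1: 0.96 × 0.75 × 0.61 × 0.51 = 0.22399
  source 3: 0.62 × 0.38 × 0.91 × 0.45 = 0.096478
Bayes factor = 0.22399 / 0.096478 ≈ 2.32

2.32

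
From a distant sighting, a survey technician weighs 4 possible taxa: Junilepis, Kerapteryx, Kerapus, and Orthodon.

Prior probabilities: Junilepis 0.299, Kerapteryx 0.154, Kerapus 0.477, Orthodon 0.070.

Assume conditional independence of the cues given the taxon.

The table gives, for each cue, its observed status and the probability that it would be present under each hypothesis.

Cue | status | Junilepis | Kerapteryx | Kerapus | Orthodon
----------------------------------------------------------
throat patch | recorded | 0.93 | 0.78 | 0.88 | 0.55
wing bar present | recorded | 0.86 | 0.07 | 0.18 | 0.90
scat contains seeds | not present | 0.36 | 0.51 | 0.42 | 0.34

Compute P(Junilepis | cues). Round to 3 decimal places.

For each hypothesis, the unnormalized posterior weight is prior × product of the cue likelihoods (using 1 − P(present | H) for each absent cue):
  Junilepis: 0.299 × 0.93 × 0.86 × (1 − 0.36) = 0.15305
  Kerapteryx: 0.154 × 0.78 × 0.07 × (1 − 0.51) = 0.0041201
  Kerapus: 0.477 × 0.88 × 0.18 × (1 − 0.42) = 0.043823
  Orthodon: 0.070 × 0.55 × 0.90 × (1 − 0.34) = 0.022869
The unnormalized weights sum to 0.22386.
P(Junilepis | evidence) = 0.15305 / 0.22386 ≈ 0.684.

0.684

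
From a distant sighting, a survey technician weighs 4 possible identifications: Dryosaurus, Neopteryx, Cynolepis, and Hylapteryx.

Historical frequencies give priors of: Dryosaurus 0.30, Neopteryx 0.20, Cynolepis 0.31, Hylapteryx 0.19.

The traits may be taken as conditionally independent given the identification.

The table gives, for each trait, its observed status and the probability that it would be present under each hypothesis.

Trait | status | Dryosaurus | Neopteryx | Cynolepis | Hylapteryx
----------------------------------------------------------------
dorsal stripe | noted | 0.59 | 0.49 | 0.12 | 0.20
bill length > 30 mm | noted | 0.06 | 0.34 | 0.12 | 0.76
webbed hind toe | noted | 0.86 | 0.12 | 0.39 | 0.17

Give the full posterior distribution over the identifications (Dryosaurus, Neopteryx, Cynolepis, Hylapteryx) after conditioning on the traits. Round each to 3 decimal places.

For each hypothesis, the unnormalized posterior weight is prior × product of the trait likelihoods:
  Dryosaurus: 0.30 × 0.59 × 0.06 × 0.86 = 0.0091332
  Neopteryx: 0.20 × 0.49 × 0.34 × 0.12 = 0.0039984
  Cynolepis: 0.31 × 0.12 × 0.12 × 0.39 = 0.001741
  Hylapteryx: 0.19 × 0.20 × 0.76 × 0.17 = 0.0049096
Marginal likelihood of the evidence = 0.019782.
P(Dryosaurus | evidence) = 0.0091332 / 0.019782 ≈ 0.462
P(Neopteryx | evidence) = 0.0039984 / 0.019782 ≈ 0.202
P(Cynolepis | evidence) = 0.001741 / 0.019782 ≈ 0.088
P(Hylapteryx | evidence) = 0.0049096 / 0.019782 ≈ 0.248

0.462, 0.202, 0.088, 0.248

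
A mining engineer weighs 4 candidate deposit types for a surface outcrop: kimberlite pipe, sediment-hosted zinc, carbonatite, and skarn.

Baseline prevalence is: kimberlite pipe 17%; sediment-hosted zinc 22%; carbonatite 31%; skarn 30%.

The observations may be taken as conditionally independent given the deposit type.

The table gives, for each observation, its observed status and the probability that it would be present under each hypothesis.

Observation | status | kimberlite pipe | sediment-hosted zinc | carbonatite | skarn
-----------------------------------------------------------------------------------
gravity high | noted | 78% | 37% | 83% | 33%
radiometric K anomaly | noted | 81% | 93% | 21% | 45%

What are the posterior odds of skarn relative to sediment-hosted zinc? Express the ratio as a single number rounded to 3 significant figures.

0.588

Posterior odds equal prior odds times the likelihood ratio; only the two competing hypotheses matter.
  skarn: 0.30 × 0.33 × 0.45 = 0.04455
  sediment-hosted zinc: 0.22 × 0.37 × 0.93 = 0.075702
Posterior odds = 0.04455 / 0.075702 ≈ 0.588.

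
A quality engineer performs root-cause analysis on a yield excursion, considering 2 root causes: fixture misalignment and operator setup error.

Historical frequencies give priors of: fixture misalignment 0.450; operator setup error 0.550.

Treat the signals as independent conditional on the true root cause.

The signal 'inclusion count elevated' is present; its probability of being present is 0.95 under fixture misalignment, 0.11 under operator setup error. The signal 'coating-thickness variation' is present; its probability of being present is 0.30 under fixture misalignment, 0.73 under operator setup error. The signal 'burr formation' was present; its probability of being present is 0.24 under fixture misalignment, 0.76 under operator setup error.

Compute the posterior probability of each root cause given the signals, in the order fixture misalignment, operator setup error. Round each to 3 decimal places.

Multiply each prior by the joint likelihood of the signal pattern:
  fixture misalignment: 0.450 × 0.95 × 0.30 × 0.24 = 0.03078
  operator setup error: 0.550 × 0.11 × 0.73 × 0.76 = 0.033565
Marginal likelihood of the evidence = 0.064345.
P(fixture misalignment | evidence) = 0.03078 / 0.064345 ≈ 0.478
P(operator setup error | evidence) = 0.033565 / 0.064345 ≈ 0.522

0.478, 0.522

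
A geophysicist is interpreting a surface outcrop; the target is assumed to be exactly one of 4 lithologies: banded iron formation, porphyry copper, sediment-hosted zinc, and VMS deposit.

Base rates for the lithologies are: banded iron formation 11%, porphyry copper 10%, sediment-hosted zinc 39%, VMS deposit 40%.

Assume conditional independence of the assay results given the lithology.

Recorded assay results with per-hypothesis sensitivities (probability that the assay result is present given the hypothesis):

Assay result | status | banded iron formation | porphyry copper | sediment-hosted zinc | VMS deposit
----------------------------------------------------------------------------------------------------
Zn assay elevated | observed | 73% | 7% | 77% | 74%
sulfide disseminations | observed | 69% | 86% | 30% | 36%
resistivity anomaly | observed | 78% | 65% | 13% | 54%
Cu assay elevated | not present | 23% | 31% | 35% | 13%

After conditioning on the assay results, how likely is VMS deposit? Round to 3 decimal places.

By Bayes' rule with conditional independence, the unnormalized weight for each hypothesis is prior × ∏ likelihoods (using 1 − P(present | H) for each absent assay result):
  banded iron formation: 0.11 × 0.73 × 0.69 × 0.78 × (1 − 0.23) = 0.033277
  porphyry copper: 0.10 × 0.07 × 0.86 × 0.65 × (1 − 0.31) = 0.0027
  sediment-hosted zinc: 0.39 × 0.77 × 0.30 × 0.13 × (1 − 0.35) = 0.0076126
  VMS deposit: 0.40 × 0.74 × 0.36 × 0.54 × (1 − 0.13) = 0.050062
Normalizing constant Z = 0.033277 + 0.0027 + 0.0076126 + 0.050062 = 0.093652.
P(VMS deposit | evidence) = 0.050062 / 0.093652 ≈ 0.535.

0.535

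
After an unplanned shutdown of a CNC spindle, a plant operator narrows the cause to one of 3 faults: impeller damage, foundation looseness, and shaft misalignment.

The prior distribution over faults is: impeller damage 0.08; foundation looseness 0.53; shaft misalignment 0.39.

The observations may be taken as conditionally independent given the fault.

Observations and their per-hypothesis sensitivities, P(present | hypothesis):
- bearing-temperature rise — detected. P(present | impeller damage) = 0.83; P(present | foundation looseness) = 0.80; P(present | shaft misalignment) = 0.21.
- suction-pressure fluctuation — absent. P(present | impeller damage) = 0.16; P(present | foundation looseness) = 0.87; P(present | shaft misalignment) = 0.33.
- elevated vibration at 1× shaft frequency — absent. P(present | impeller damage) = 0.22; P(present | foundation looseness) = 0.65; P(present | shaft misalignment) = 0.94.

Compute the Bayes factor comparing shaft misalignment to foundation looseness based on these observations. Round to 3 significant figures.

The Bayes factor is the ratio of the joint likelihoods of the evidence pattern under the two hypotheses (using 1 − P(present | H) for each absent observation).
  shaft misalignment: 0.21 × (1 − 0.33) × (1 − 0.94) = 0.008442
  foundation looseness: 0.80 × (1 − 0.87) × (1 − 0.65) = 0.0364
Bayes factor = 0.008442 / 0.0364 ≈ 0.232

0.232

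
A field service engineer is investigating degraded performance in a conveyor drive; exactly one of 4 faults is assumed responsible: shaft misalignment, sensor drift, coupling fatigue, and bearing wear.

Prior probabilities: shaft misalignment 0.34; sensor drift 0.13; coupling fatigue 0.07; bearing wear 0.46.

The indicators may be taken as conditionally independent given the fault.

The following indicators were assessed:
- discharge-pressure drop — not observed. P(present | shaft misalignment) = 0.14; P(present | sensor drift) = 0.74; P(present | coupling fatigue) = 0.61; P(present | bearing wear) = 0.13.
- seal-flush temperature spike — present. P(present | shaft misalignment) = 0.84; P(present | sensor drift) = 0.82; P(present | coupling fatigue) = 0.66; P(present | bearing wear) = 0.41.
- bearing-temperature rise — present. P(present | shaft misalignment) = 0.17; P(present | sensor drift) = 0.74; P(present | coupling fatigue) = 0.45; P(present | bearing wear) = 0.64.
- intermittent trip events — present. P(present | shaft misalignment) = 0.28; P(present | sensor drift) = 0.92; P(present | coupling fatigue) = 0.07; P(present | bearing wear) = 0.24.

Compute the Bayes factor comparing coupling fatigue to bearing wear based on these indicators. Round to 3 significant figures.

0.148

Take the product of per-indicator likelihoods under each hypothesis (using 1 − P(present | H) for each absent indicator), then divide.
  coupling fatigue: (1 − 0.61) × 0.66 × 0.45 × 0.07 = 0.0081081
  bearing wear: (1 − 0.13) × 0.41 × 0.64 × 0.24 = 0.054789
Bayes factor = 0.0081081 / 0.054789 ≈ 0.148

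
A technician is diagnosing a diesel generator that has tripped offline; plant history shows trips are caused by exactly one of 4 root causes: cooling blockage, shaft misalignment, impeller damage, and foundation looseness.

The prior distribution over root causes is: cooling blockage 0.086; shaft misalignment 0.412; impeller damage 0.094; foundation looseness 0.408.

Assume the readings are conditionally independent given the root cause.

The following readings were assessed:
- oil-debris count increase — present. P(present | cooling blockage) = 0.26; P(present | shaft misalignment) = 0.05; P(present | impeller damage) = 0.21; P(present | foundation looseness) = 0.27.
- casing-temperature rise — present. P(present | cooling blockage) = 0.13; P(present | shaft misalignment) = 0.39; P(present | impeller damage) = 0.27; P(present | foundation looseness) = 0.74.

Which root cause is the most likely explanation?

Multiply each prior by the joint likelihood of the reading pattern:
  cooling blockage: 0.086 × 0.26 × 0.13 = 0.0029068
  shaft misalignment: 0.412 × 0.05 × 0.39 = 0.008034
  impeller damage: 0.094 × 0.21 × 0.27 = 0.0053298
  foundation looseness: 0.408 × 0.27 × 0.74 = 0.081518
The unnormalized weights sum to 0.097789.
P(cooling blockage | evidence) ≈ 0.0029068 / 0.097789 ≈ 0.030
P(shaft misalignment | evidence) ≈ 0.008034 / 0.097789 ≈ 0.082
P(impeller damage | evidence) ≈ 0.0053298 / 0.097789 ≈ 0.055
P(foundation looseness | evidence) ≈ 0.081518 / 0.097789 ≈ 0.834
The largest is 0.834, so foundation looseness is most probable.

foundation looseness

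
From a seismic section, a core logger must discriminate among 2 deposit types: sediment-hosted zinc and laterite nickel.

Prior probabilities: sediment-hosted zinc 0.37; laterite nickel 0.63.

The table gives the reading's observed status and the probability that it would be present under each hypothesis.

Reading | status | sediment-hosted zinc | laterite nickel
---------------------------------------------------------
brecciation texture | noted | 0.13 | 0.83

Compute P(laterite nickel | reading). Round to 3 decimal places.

For each hypothesis, the unnormalized posterior weight is prior × likelihood:
  sediment-hosted zinc: 0.37 × 0.13 = 0.0481
  laterite nickel: 0.63 × 0.83 = 0.5229
Marginal likelihood of the evidence = 0.571.
P(laterite nickel | evidence) = 0.5229 / 0.571 ≈ 0.916.

0.916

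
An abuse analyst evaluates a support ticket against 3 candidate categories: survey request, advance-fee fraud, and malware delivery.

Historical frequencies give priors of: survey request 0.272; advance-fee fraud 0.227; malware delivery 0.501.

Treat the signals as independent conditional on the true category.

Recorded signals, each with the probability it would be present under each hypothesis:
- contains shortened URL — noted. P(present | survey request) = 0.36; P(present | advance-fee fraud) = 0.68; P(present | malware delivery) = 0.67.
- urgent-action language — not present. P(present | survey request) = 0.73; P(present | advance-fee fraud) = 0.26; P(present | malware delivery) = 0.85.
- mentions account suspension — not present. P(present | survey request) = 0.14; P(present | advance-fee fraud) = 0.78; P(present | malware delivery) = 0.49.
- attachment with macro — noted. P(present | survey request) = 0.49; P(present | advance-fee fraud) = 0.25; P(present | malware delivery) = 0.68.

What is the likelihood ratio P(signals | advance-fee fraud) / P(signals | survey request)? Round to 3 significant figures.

0.676

Take the product of per-signal likelihoods under each hypothesis (using 1 − P(present | H) for each absent signal), then divide.
  advance-fee fraud: 0.68 × (1 − 0.26) × (1 − 0.78) × 0.25 = 0.027676
  survey request: 0.36 × (1 − 0.73) × (1 − 0.14) × 0.49 = 0.04096
Bayes factor = 0.027676 / 0.04096 ≈ 0.676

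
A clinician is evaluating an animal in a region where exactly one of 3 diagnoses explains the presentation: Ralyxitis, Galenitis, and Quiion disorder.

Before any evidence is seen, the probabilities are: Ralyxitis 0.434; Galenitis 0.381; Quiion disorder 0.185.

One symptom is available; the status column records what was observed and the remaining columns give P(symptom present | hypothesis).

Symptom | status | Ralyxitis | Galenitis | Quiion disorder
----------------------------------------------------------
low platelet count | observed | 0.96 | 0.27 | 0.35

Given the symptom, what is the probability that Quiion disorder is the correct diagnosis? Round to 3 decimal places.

0.111

Multiply each prior by the likelihood of the symptom:
  Ralyxitis: 0.434 × 0.96 = 0.41664
  Galenitis: 0.381 × 0.27 = 0.10287
  Quiion disorder: 0.185 × 0.35 = 0.06475
Marginal likelihood of the evidence = 0.58426.
P(Quiion disorder | evidence) = 0.06475 / 0.58426 ≈ 0.111.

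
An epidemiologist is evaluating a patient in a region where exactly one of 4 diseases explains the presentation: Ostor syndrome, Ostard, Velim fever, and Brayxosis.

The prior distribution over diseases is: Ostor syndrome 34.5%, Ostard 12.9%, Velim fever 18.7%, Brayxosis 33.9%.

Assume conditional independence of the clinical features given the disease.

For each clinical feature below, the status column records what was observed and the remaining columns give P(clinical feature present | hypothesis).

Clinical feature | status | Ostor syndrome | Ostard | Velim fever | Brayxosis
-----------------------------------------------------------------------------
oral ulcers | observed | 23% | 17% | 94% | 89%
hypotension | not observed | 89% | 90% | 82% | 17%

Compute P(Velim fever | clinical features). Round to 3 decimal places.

By Bayes' rule with conditional independence, the unnormalized weight for each hypothesis is prior × ∏ likelihoods (using 1 − P(present | H) for each absent clinical feature):
  Ostor syndrome: 0.345 × 0.23 × (1 − 0.89) = 0.0087285
  Ostard: 0.129 × 0.17 × (1 − 0.90) = 0.002193
  Velim fever: 0.187 × 0.94 × (1 − 0.82) = 0.03164
  Brayxosis: 0.339 × 0.89 × (1 − 0.17) = 0.25042
The unnormalized weights sum to 0.29298.
P(Velim fever | evidence) = 0.03164 / 0.29298 ≈ 0.108.

0.108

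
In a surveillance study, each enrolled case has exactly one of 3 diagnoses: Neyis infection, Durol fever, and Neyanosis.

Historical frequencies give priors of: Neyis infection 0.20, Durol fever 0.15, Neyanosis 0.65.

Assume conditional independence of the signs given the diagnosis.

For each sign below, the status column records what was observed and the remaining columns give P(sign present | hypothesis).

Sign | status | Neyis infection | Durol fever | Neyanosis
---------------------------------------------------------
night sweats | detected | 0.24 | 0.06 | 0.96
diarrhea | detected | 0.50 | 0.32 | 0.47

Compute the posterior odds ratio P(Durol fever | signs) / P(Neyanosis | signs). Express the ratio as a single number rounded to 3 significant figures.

0.00982

Unnormalized posterior weight (prior times the sign likelihoods) for each of the two hypotheses:
  Durol fever: 0.15 × 0.06 × 0.32 = 0.00288
  Neyanosis: 0.65 × 0.96 × 0.47 = 0.29328
Odds(Durol fever : Neyanosis) = 0.00288 / 0.29328 ≈ 0.00982.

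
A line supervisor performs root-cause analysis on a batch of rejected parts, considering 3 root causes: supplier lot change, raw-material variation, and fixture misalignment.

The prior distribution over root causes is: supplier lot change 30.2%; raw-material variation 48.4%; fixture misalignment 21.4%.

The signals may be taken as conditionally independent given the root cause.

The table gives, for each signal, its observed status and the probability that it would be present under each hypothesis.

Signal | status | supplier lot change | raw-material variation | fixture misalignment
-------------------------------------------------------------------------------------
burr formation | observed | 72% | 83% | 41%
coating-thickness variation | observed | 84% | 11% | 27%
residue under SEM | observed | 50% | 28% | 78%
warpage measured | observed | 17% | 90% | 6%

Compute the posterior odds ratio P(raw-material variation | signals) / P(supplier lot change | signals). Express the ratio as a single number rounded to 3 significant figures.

0.717

The normalizing constant cancels in an odds ratio, so compute prior × likelihood for the two hypotheses only:
  raw-material variation: 0.484 × 0.83 × 0.11 × 0.28 × 0.90 = 0.011136
  supplier lot change: 0.302 × 0.72 × 0.84 × 0.50 × 0.17 = 0.015525
Posterior odds = 0.011136 / 0.015525 ≈ 0.717.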